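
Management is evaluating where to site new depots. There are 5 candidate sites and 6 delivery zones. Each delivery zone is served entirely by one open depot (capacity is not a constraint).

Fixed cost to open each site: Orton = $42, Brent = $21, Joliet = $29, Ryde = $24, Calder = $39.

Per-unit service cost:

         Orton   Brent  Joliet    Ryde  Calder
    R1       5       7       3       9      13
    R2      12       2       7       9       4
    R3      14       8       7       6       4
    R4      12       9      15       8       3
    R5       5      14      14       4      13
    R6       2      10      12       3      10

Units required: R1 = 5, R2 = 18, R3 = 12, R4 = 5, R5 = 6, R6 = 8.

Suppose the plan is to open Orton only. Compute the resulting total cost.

Each delivery zone is assigned to its cheapest site among the open ones.
{Orton}: R1→Orton 5·5=25, R2→Orton 12·18=216, R3→Orton 14·12=168, R4→Orton 12·5=60, R5→Orton 5·6=30, R6→Orton 2·8=16. Service 515; fixed 42; total 557.

Total cost: 557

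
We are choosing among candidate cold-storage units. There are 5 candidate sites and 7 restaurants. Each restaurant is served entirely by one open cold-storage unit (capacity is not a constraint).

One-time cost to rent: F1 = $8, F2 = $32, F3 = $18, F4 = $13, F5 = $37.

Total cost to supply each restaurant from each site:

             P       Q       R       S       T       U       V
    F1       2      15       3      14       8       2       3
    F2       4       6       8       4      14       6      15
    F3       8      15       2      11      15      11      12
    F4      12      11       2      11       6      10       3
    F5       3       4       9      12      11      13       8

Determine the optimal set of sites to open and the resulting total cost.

For any fixed open set, each restaurant goes to its cheapest open site; total = fixed + service.
{F1}: P→F1 2, Q→F1 15, R→F1 3, S→F1 14, T→F1 8, U→F1 2, V→F1 3. Service 47; fixed 8; total 55.
{F1, F4}: service 37 + fixed 21 = 58
{F1, F2}: service 28 + fixed 40 = 68
{F1, F2, F3, F4, F5}: service 23 + fixed 108 = 131
No other subset beats 55.

Open F1 only; minimum total cost 55.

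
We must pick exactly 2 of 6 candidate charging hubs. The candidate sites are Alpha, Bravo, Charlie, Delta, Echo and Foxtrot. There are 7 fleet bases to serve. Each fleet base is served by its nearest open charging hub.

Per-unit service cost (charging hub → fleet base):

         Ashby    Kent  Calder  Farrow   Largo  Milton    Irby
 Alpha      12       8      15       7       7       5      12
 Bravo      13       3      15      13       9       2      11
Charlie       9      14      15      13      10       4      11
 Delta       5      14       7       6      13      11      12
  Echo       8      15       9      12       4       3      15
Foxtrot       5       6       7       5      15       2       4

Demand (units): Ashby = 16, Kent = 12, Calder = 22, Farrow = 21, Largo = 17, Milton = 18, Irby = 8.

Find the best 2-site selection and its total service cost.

Choose Echo and Foxtrot; total service cost 547.

With exactly 2 open, each fleet base uses its cheapest among the chosen.
{Echo, Foxtrot}: Ashby→Foxtrot 5·16=80, Kent→Foxtrot 6·12=72, Calder→Foxtrot 7·22=154, Farrow→Foxtrot 5·21=105, Largo→Echo 4·17=68, Milton→Foxtrot 2·18=36, Irby→Foxtrot 4·8=32. Service cost 547.
{Bravo, Foxtrot}: service cost 596
{Alpha, Foxtrot}: service cost 598
Among all 15 size-2 choices, {Echo, Foxtrot} is lowest.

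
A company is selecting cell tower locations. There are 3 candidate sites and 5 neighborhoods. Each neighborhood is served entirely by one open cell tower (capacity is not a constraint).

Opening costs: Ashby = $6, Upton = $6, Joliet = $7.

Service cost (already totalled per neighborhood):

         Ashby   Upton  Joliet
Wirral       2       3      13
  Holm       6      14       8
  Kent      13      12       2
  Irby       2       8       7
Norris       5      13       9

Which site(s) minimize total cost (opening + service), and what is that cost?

For any fixed open set, each neighborhood goes to its cheapest open site; total = fixed + service.
{Ashby, Joliet}: Wirral→Ashby 2, Holm→Ashby 6, Kent→Joliet 2, Irby→Ashby 2, Norris→Ashby 5. Service 17; fixed 13; total 30.
{Ashby}: Wirral→Ashby 2, Holm→Ashby 6, Kent→Ashby 13, Irby→Ashby 2, Norris→Ashby 5. Service 28; fixed 6; total 34.
{Ashby, Upton, Joliet}: Wirral→Ashby 2, Holm→Ashby 6, Kent→Joliet 2, Irby→Ashby 2, Norris→Ashby 5. Service 17; fixed 19; total 36.
No other subset beats 30.

Open Ashby and Joliet; minimum total cost 30.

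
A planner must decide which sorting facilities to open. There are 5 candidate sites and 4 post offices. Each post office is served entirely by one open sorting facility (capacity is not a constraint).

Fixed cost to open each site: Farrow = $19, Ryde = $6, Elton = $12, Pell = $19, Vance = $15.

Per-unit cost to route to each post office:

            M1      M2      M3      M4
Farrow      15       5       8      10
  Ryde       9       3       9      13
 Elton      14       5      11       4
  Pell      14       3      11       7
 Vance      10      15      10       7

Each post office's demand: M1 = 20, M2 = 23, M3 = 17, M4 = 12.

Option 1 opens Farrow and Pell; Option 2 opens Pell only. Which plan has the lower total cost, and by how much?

Option 1: {Farrow, Pell}: M1→Pell 14·20=280, M2→Pell 3·23=69, M3→Farrow 8·17=136, M4→Pell 7·12=84. Service 569; fixed 38; total 607.
Option 2: {Pell}: M1→Pell 14·20=280, M2→Pell 3·23=69, M3→Pell 11·17=187, M4→Pell 7·12=84. Service 620; fixed 19; total 639.
Difference: |607 − 639| = 32.

Option 1 is cheaper by 32.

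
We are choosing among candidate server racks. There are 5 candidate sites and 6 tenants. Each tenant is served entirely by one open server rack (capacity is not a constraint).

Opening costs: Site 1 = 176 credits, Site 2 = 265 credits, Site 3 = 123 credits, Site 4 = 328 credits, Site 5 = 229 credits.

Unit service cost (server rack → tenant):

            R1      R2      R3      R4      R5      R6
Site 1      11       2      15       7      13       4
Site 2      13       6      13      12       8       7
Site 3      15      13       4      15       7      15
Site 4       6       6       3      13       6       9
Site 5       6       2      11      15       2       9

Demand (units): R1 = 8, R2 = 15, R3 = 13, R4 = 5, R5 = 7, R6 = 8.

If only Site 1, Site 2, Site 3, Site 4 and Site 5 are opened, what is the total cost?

Each tenant is assigned to its cheapest site among the open ones.
{Site 1, Site 2, Site 3, Site 4, Site 5}: R1→Site 4 6·8=48, R2→Site 1 2·15=30, R3→Site 4 3·13=39, R4→Site 1 7·5=35, R5→Site 5 2·7=14, R6→Site 1 4·8=32. Service 198; fixed 1121; total 1319.

Total cost: 1319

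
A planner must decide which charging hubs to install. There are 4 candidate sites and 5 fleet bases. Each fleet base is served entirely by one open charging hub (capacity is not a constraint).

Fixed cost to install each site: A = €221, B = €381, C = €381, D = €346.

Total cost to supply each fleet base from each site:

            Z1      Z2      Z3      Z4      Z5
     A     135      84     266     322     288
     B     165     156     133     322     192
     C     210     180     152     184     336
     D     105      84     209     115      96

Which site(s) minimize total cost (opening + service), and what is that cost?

For any fixed open set, each fleet base goes to its cheapest open site; total = fixed + service.
{D}: Z1→D 105, Z2→D 84, Z3→D 209, Z4→D 115, Z5→D 96. Service 609; fixed 346; total 955.
{A, D}: service 609 + fixed 567 = 1176
{B, D}: service 533 + fixed 727 = 1260
{A, B, C, D}: service 533 + fixed 1329 = 1862
No other subset beats 955.

Open D only; minimum total cost 955.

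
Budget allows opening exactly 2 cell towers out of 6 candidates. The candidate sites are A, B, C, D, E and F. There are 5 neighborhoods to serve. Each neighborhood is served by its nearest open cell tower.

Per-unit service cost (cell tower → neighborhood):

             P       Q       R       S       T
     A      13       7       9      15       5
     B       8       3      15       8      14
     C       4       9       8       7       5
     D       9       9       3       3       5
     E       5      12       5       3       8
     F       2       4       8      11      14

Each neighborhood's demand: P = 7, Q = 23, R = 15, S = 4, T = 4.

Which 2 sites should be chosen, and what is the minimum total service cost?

Choose D and F; total service cost 183.

With exactly 2 open, each neighborhood uses its cheapest among the chosen.
{D, F}: P→F 2·7=14, Q→F 4·23=92, R→D 3·15=45, S→D 3·4=12, T→D 5·4=20. Service cost 183.
{B, D}: service cost 202
{B, E}: service cost 223
Among all 15 size-2 choices, {D, F} is lowest.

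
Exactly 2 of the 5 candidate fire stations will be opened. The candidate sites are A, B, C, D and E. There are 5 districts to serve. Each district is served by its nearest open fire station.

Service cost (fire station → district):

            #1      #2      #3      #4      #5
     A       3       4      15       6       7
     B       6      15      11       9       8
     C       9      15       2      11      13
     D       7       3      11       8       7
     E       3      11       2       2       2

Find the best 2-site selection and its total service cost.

With exactly 2 open, each district uses its cheapest among the chosen.
{D, E}: #1→E 3, #2→D 3, #3→E 2, #4→E 2, #5→E 2. Service cost 12.
{A, E}: service cost 13
{B, E}: service cost 20
Among all 10 size-2 choices, {D, E} is lowest.

Choose D and E; total service cost 12.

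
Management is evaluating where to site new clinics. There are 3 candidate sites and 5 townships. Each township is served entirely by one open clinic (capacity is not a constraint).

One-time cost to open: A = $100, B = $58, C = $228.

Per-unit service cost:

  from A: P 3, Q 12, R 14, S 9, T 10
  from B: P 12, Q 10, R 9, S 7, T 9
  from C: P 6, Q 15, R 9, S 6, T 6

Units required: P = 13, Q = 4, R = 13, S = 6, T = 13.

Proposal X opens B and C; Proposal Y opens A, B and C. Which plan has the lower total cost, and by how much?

Proposal X: {B, C}: P→C 6·13=78, Q→B 10·4=40, R→B 9·13=117, S→C 6·6=36, T→C 6·13=78. Service 349; fixed 286; total 635.
Proposal Y: {A, B, C}: P→A 3·13=39, Q→B 10·4=40, R→B 9·13=117, S→C 6·6=36, T→C 6·13=78. Service 310; fixed 386; total 696.
Difference: |635 − 696| = 61.

Proposal X is cheaper by 61.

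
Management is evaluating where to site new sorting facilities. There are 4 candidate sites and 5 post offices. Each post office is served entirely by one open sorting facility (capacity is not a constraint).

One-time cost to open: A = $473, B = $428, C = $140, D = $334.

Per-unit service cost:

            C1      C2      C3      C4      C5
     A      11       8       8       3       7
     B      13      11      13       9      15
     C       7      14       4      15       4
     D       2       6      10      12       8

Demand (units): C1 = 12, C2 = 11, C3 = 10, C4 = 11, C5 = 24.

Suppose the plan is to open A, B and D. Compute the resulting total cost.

Each post office is assigned to its cheapest site among the open ones.
{A, B, D}: C1→D 2·12=24, C2→D 6·11=66, C3→A 8·10=80, C4→A 3·11=33, C5→A 7·24=168. Service 371; fixed 1235; total 1606.

Total cost: 1606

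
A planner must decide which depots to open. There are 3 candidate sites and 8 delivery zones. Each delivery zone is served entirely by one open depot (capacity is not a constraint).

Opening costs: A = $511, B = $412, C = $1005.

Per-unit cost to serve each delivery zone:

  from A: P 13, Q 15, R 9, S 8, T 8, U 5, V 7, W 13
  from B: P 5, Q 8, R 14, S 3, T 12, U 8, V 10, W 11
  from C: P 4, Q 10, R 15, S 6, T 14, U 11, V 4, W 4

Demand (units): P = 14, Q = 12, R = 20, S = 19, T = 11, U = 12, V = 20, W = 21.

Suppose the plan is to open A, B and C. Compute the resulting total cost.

Total cost: 2629

Each delivery zone is assigned to its cheapest site among the open ones.
{A, B, C}: P→C 4·14=56, Q→B 8·12=96, R→A 9·20=180, S→B 3·19=57, T→A 8·11=88, U→A 5·12=60, V→C 4·20=80, W→C 4·21=84. Service 701; fixed 1928; total 2629.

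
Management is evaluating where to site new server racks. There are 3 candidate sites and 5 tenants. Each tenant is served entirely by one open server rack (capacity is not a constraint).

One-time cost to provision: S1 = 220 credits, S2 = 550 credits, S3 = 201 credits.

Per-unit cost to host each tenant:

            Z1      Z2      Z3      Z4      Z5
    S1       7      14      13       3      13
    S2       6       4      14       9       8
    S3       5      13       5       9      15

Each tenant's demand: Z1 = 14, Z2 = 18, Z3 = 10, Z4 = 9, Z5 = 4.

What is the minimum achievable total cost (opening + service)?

For any fixed open set, each tenant goes to its cheapest open site; total = fixed + service.
{S3}: Z1→S3 5·14=70, Z2→S3 13·18=234, Z3→S3 5·10=50, Z4→S3 9·9=81, Z5→S3 15·4=60. Service 495; fixed 201; total 696.
{S1}: Z1→S1 7·14=98, Z2→S1 14·18=252, Z3→S1 13·10=130, Z4→S1 3·9=27, Z5→S1 13·4=52. Service 559; fixed 220; total 779.
{S1, S3}: service 433 + fixed 421 = 854
{S1, S2, S3}: Z1→S3 5·14=70, Z2→S2 4·18=72, Z3→S3 5·10=50, Z4→S1 3·9=27, Z5→S2 8·4=32. Service 251; fixed 971; total 1222.
(All 7 nonempty subsets were checked; S3 only is lowest.)

Minimum total cost: 696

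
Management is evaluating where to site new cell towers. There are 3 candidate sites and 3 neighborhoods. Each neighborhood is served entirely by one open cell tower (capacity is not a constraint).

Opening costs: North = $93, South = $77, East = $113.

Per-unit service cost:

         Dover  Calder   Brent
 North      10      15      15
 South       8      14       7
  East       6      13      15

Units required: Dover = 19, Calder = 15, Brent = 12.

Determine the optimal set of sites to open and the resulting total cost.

For any fixed open set, each neighborhood goes to its cheapest open site; total = fixed + service.
{South}: Dover→South 8·19=152, Calder→South 14·15=210, Brent→South 7·12=84. Service 446; fixed 77; total 523.
{South, East}: service 393 + fixed 190 = 583
{East}: Dover→East 6·19=114, Calder→East 13·15=195, Brent→East 15·12=180. Service 489; fixed 113; total 602.
{North, South, East}: Dover→East 6·19=114, Calder→East 13·15=195, Brent→South 7·12=84. Service 393; fixed 283; total 676.
(All 7 nonempty subsets were checked; South only is lowest.)

Open South only; minimum total cost 523.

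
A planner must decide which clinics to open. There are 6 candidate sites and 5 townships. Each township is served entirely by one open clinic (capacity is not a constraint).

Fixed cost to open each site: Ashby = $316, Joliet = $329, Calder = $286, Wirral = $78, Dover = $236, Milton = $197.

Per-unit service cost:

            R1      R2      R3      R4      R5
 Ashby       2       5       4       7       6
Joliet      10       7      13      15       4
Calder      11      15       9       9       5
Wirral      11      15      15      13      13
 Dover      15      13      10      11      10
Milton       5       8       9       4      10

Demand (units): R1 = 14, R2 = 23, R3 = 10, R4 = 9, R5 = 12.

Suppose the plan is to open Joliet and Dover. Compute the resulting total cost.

Each township is assigned to its cheapest site among the open ones.
{Joliet, Dover}: R1→Joliet 10·14=140, R2→Joliet 7·23=161, R3→Dover 10·10=100, R4→Dover 11·9=99, R5→Joliet 4·12=48. Service 548; fixed 565; total 1113.

Total cost: 1113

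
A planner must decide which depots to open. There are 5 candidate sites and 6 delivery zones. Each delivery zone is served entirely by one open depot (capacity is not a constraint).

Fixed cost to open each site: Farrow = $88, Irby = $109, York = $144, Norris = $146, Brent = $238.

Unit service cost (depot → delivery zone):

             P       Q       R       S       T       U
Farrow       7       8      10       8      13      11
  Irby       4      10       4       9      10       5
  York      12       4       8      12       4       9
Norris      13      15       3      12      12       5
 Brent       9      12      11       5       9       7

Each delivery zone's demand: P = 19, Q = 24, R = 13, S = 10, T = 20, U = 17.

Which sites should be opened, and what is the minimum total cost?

For any fixed open set, each delivery zone goes to its cheapest open site; total = fixed + service.
{Irby, York}: P→Irby 4·19=76, Q→York 4·24=96, R→Irby 4·13=52, S→Irby 9·10=90, T→York 4·20=80, U→Irby 5·17=85. Service 479; fixed 253; total 732.
{Farrow, Irby, York}: service 469 + fixed 341 = 810
{Irby}: P→Irby 4·19=76, Q→Irby 10·24=240, R→Irby 4·13=52, S→Irby 9·10=90, T→Irby 10·20=200, U→Irby 5·17=85. Service 743; fixed 109; total 852.
{Farrow, Irby, York, Norris, Brent}: service 426 + fixed 725 = 1151
No other subset beats 732.

Open Irby and York; minimum total cost 732.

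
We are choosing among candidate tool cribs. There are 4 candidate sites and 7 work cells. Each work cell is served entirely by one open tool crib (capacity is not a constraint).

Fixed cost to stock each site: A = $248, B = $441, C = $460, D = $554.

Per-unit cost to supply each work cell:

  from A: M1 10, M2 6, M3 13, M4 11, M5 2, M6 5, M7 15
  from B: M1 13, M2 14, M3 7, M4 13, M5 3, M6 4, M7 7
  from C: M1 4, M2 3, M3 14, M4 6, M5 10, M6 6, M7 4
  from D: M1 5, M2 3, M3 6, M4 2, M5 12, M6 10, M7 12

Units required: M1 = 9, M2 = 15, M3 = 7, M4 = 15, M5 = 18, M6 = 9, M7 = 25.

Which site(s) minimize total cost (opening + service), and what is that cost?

For any fixed open set, each work cell goes to its cheapest open site; total = fixed + service.
{C}: M1→C 4·9=36, M2→C 3·15=45, M3→C 14·7=98, M4→C 6·15=90, M5→C 10·18=180, M6→C 6·9=54, M7→C 4·25=100. Service 603; fixed 460; total 1063.
{A}: M1→A 10·9=90, M2→A 6·15=90, M3→A 13·7=91, M4→A 11·15=165, M5→A 2·18=36, M6→A 5·9=45, M7→A 15·25=375. Service 892; fixed 248; total 1140.
{A, C}: service 443 + fixed 708 = 1151
{A, B, C, D}: M1→C 4·9=36, M2→C 3·15=45, M3→D 6·7=42, M4→D 2·15=30, M5→A 2·18=36, M6→B 4·9=36, M7→C 4·25=100. Service 325; fixed 1703; total 2028.
No other subset beats 1063.

Open C only; minimum total cost 1063.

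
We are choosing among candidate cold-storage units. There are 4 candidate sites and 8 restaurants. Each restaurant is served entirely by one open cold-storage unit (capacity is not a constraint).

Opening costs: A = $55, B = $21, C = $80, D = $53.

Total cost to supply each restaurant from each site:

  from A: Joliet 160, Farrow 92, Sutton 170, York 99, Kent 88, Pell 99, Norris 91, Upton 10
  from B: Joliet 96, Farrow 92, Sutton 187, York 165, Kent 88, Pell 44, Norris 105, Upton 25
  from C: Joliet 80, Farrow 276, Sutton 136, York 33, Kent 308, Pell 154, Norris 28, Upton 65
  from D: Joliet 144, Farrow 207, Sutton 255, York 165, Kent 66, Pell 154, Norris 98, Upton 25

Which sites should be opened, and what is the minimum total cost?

For any fixed open set, each restaurant goes to its cheapest open site; total = fixed + service.
{B, C}: Joliet→C 80, Farrow→B 92, Sutton→C 136, York→C 33, Kent→B 88, Pell→B 44, Norris→C 28, Upton→B 25. Service 526; fixed 101; total 627.
{B, C, D}: service 504 + fixed 154 = 658
{A, B, C}: service 511 + fixed 156 = 667
{A, B, C, D}: Joliet→C 80, Farrow→A 92, Sutton→C 136, York→C 33, Kent→D 66, Pell→B 44, Norris→C 28, Upton→A 10. Service 489; fixed 209; total 698.
No other subset beats 627.

Open B and C; minimum total cost 627.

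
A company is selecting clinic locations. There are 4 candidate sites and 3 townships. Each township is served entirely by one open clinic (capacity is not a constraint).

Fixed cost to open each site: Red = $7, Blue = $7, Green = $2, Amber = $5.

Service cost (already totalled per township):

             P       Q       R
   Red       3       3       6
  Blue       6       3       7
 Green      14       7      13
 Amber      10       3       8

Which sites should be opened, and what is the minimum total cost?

For any fixed open set, each township goes to its cheapest open site; total = fixed + service.
{Red}: P→Red 3, Q→Red 3, R→Red 6. Service 12; fixed 7; total 19.
{Red, Green}: P→Red 3, Q→Red 3, R→Red 6. Service 12; fixed 9; total 21.
{Blue}: service 16 + fixed 7 = 23
{Red, Blue, Green, Amber}: P→Red 3, Q→Red 3, R→Red 6. Service 12; fixed 21; total 33.
(All 15 nonempty subsets were checked; Red only is lowest.)

Open Red only; minimum total cost 19.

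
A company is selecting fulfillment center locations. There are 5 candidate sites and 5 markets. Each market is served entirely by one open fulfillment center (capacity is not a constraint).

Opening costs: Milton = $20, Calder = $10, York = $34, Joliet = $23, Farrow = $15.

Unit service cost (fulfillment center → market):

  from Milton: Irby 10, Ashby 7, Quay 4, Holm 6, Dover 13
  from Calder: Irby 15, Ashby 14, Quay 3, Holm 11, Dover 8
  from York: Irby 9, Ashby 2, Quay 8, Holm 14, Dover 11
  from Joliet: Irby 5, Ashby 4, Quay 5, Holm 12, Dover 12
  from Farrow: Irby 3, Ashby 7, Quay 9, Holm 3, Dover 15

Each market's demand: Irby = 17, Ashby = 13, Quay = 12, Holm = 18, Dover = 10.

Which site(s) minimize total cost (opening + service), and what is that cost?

For any fixed open set, each market goes to its cheapest open site; total = fixed + service.
{Calder, York, Farrow}: Irby→Farrow 3·17=51, Ashby→York 2·13=26, Quay→Calder 3·12=36, Holm→Farrow 3·18=54, Dover→Calder 8·10=80. Service 247; fixed 59; total 306.
{Calder, Joliet, Farrow}: service 273 + fixed 48 = 321
{Milton, Calder, York, Farrow}: service 247 + fixed 79 = 326
{Milton, Calder, York, Joliet, Farrow}: Irby→Farrow 3·17=51, Ashby→York 2·13=26, Quay→Calder 3·12=36, Holm→Farrow 3·18=54, Dover→Calder 8·10=80. Service 247; fixed 102; total 349.
No other subset beats 306.

Open Calder, York and Farrow; minimum total cost 306.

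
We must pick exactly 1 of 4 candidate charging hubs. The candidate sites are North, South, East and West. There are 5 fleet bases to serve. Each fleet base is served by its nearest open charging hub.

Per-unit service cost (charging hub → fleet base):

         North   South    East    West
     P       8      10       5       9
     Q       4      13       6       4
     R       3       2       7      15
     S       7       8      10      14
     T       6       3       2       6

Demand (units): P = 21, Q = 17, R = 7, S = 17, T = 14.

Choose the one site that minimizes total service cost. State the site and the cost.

Choose East only; total service cost 454.

With exactly 1 open, each fleet base uses its cheapest among the chosen.
{East}: P→East 5·21=105, Q→East 6·17=102, R→East 7·7=49, S→East 10·17=170, T→East 2·14=28. Service cost 454.
{North}: service cost 460
{South}: service cost 623
Among all 4 size-1 choices, {East} is lowest.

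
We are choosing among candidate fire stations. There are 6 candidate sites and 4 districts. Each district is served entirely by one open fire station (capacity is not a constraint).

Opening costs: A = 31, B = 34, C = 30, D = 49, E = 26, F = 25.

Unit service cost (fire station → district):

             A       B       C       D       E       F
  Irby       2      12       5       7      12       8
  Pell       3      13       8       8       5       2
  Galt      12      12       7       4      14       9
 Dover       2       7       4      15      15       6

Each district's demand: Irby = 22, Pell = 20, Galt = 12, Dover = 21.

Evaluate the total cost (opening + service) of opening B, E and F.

Total cost: 535

Each district is assigned to its cheapest site among the open ones.
{B, E, F}: Irby→F 8·22=176, Pell→F 2·20=40, Galt→F 9·12=108, Dover→F 6·21=126. Service 450; fixed 85; total 535.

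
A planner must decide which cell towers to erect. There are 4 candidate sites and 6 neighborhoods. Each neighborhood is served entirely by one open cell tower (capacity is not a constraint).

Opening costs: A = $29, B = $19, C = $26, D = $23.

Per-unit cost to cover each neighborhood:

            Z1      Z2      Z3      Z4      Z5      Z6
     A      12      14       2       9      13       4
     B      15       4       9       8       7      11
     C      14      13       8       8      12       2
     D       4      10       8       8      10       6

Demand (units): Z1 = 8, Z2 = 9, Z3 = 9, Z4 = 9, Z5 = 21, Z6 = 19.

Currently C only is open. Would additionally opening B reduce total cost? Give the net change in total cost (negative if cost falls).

Current service cost with {C}: 663.
Adding B: each neighborhood re-picks its cheapest; new service cost 477, saving 186.
Extra fixed cost: 19. Net change = 19 − 186 = -167.
(Totals: 689 → 522.)

Yes — net change −167 (cost falls by 167).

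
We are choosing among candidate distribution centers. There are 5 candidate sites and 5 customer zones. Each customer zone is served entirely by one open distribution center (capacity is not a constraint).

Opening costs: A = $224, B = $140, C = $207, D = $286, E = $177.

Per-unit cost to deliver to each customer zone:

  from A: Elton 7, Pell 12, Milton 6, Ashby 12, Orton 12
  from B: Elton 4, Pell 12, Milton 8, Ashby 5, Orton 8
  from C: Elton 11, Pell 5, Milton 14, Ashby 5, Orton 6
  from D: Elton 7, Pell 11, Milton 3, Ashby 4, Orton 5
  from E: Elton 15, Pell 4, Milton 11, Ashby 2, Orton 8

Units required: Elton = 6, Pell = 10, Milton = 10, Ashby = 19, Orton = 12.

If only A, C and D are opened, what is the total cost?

Total cost: 975

Each customer zone is assigned to its cheapest site among the open ones.
{A, C, D}: Elton→A 7·6=42, Pell→C 5·10=50, Milton→D 3·10=30, Ashby→D 4·19=76, Orton→D 5·12=60. Service 258; fixed 717; total 975.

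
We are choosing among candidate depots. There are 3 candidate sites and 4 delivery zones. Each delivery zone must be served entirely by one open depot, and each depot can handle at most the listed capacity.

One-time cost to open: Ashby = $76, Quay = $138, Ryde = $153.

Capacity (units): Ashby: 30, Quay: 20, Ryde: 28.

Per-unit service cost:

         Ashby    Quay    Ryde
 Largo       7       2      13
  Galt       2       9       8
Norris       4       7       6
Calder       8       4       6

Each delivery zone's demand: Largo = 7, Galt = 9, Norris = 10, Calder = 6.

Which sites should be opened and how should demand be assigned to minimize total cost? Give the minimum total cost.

Minimum total cost: 310

Open {Ashby, Quay}: Largo→Quay 2·7=14, Galt→Ashby 2·9=18, Norris→Ashby 4·10=40, Calder→Quay 4·6=24.
Loads: Ashby carries 19/30, Quay carries 13/20. Service 96; fixed 214; total 310.
Next best feasible plan costs 334.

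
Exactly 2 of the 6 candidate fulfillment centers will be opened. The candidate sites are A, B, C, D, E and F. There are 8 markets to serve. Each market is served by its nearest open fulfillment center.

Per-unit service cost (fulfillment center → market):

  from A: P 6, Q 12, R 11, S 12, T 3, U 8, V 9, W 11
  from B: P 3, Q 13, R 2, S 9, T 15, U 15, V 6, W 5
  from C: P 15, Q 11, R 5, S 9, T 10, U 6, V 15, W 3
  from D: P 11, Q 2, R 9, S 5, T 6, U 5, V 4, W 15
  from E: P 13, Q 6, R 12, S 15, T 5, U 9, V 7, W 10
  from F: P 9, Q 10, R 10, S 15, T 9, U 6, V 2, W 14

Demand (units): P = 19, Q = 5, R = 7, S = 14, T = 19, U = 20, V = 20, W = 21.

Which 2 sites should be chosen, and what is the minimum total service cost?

With exactly 2 open, each market uses its cheapest among the chosen.
{B, D}: P→B 3·19=57, Q→D 2·5=10, R→B 2·7=14, S→D 5·14=70, T→D 6·19=114, U→D 5·20=100, V→D 4·20=80, W→B 5·21=105. Service cost 550.
{C, D}: service cost 681
{B, F}: service cost 683
Among all 15 size-2 choices, {B, D} is lowest.

Choose B and D; total service cost 550.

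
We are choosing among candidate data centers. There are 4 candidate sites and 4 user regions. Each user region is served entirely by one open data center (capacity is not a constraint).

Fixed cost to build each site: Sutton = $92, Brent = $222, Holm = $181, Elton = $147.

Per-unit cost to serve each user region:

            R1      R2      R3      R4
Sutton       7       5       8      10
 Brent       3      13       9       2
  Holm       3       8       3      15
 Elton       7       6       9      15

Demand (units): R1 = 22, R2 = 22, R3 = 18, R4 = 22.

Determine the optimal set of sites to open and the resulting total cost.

Open Sutton and Brent; minimum total cost 678.

For any fixed open set, each user region goes to its cheapest open site; total = fixed + service.
{Sutton, Brent}: R1→Brent 3·22=66, R2→Sutton 5·22=110, R3→Sutton 8·18=144, R4→Brent 2·22=44. Service 364; fixed 314; total 678.
{Sutton}: service 628 + fixed 92 = 720
{Sutton, Holm}: service 450 + fixed 273 = 723
{Sutton, Brent, Holm, Elton}: service 274 + fixed 642 = 916
No other subset beats 678.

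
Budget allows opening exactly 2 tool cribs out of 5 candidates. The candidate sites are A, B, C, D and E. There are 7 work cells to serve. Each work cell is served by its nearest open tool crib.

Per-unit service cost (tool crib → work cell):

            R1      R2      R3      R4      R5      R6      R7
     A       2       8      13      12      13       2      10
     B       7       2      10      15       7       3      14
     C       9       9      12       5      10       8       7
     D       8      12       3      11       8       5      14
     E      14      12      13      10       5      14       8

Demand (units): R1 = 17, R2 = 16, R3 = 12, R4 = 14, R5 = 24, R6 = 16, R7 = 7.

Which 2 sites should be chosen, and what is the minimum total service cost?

Choose B and C; total service cost 606.

With exactly 2 open, each work cell uses its cheapest among the chosen.
{B, C}: R1→B 7·17=119, R2→B 2·16=32, R3→B 10·12=120, R4→C 5·14=70, R5→B 7·24=168, R6→B 3·16=48, R7→C 7·7=49. Service cost 606.
{A, B}: service cost 624
{B, E}: service cost 635
Among all 10 size-2 choices, {B, C} is lowest.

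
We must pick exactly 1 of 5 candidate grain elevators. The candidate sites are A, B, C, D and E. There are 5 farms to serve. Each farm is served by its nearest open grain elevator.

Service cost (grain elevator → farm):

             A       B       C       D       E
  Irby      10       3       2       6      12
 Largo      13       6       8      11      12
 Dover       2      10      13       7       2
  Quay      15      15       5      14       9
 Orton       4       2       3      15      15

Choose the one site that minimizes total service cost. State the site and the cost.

With exactly 1 open, each farm uses its cheapest among the chosen.
{C}: Irby→C 2, Largo→C 8, Dover→C 13, Quay→C 5, Orton→C 3. Service cost 31.
{B}: service cost 36
{A}: service cost 44
Among all 5 size-1 choices, {C} is lowest.

Choose C only; total service cost 31.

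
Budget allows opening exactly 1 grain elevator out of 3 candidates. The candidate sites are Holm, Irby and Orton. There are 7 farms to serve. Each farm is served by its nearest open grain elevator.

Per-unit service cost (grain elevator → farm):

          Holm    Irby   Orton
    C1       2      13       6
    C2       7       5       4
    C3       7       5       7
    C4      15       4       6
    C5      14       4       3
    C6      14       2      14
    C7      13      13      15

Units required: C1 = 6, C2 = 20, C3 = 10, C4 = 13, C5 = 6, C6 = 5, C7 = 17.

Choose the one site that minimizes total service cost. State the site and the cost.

Choose Irby only; total service cost 535.

With exactly 1 open, each farm uses its cheapest among the chosen.
{Irby}: C1→Irby 13·6=78, C2→Irby 5·20=100, C3→Irby 5·10=50, C4→Irby 4·13=52, C5→Irby 4·6=24, C6→Irby 2·5=10, C7→Irby 13·17=221. Service cost 535.
{Orton}: service cost 607
{Holm}: service cost 792
Among all 3 size-1 choices, {Irby} is lowest.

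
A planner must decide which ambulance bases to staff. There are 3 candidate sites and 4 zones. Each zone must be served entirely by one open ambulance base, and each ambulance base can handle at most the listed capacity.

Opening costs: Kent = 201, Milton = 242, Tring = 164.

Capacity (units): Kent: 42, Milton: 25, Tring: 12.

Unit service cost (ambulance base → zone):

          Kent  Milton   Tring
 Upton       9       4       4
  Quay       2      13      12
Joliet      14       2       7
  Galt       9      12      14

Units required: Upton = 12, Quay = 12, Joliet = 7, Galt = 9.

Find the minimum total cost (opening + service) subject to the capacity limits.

Minimum total cost: 512

Open {Kent}: Upton→Kent 9·12=108, Quay→Kent 2·12=24, Joliet→Kent 14·7=98, Galt→Kent 9·9=81.
Loads: Kent carries 40/42. Service 311; fixed 201; total 512.
Next best feasible plan costs 610.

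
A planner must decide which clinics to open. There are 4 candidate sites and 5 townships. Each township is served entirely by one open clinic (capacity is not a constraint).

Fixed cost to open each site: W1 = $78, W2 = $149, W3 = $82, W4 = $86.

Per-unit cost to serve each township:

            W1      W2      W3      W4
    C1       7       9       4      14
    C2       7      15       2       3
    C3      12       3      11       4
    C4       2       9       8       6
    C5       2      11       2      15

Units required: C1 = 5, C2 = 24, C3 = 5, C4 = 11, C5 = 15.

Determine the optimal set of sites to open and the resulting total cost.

Open W3 only; minimum total cost 323.

For any fixed open set, each township goes to its cheapest open site; total = fixed + service.
{W3}: C1→W3 4·5=20, C2→W3 2·24=48, C3→W3 11·5=55, C4→W3 8·11=88, C5→W3 2·15=30. Service 241; fixed 82; total 323.
{W1, W3}: service 175 + fixed 160 = 335
{W1, W4}: C1→W1 7·5=35, C2→W4 3·24=72, C3→W4 4·5=20, C4→W1 2·11=22, C5→W1 2·15=30. Service 179; fixed 164; total 343.
{W1, W2, W3, W4}: C1→W3 4·5=20, C2→W3 2·24=48, C3→W2 3·5=15, C4→W1 2·11=22, C5→W1 2·15=30. Service 135; fixed 395; total 530.
No other subset beats 323.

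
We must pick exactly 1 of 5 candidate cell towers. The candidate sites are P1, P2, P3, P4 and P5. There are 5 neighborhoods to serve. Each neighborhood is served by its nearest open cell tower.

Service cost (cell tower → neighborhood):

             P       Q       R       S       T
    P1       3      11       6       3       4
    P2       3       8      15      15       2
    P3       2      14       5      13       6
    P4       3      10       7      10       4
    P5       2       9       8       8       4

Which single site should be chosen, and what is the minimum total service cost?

With exactly 1 open, each neighborhood uses its cheapest among the chosen.
{P1}: P→P1 3, Q→P1 11, R→P1 6, S→P1 3, T→P1 4. Service cost 27.
{P5}: service cost 31
{P4}: service cost 34
Among all 5 size-1 choices, {P1} is lowest.

Choose P1 only; total service cost 27.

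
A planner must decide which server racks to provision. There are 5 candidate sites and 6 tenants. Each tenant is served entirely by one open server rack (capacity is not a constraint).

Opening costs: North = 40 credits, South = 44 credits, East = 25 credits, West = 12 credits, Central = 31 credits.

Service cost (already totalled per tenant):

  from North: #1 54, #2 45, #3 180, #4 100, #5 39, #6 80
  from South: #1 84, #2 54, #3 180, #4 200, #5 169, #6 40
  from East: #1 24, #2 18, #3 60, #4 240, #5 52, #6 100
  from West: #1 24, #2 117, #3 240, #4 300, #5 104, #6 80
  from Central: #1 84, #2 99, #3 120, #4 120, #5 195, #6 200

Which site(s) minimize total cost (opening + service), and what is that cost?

For any fixed open set, each tenant goes to its cheapest open site; total = fixed + service.
{North, East}: #1→East 24, #2→East 18, #3→East 60, #4→North 100, #5→North 39, #6→North 80. Service 321; fixed 65; total 386.
{North, South, East}: #1→East 24, #2→East 18, #3→East 60, #4→North 100, #5→North 39, #6→South 40. Service 281; fixed 109; total 390.
{North, East, West}: #1→East 24, #2→East 18, #3→East 60, #4→North 100, #5→North 39, #6→North 80. Service 321; fixed 77; total 398.
{North, South, East, West, Central}: service 281 + fixed 152 = 433
No other subset beats 386.

Open North and East; minimum total cost 386.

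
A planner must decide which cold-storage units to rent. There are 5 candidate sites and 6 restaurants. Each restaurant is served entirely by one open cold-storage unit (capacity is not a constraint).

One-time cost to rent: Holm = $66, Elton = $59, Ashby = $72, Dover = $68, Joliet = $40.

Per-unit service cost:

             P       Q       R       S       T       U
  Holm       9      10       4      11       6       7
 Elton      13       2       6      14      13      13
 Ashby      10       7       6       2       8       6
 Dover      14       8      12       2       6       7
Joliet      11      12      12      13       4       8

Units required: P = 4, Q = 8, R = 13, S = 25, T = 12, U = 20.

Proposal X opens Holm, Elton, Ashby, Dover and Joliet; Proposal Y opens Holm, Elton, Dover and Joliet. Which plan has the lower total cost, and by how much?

Proposal X: {Holm, Elton, Ashby, Dover, Joliet}: P→Holm 9·4=36, Q→Elton 2·8=16, R→Holm 4·13=52, S→Ashby 2·25=50, T→Joliet 4·12=48, U→Ashby 6·20=120. Service 322; fixed 305; total 627.
Proposal Y: {Holm, Elton, Dover, Joliet}: P→Holm 9·4=36, Q→Elton 2·8=16, R→Holm 4·13=52, S→Dover 2·25=50, T→Joliet 4·12=48, U→Holm 7·20=140. Service 342; fixed 233; total 575.
Difference: |627 − 575| = 52.

Proposal Y is cheaper by 52.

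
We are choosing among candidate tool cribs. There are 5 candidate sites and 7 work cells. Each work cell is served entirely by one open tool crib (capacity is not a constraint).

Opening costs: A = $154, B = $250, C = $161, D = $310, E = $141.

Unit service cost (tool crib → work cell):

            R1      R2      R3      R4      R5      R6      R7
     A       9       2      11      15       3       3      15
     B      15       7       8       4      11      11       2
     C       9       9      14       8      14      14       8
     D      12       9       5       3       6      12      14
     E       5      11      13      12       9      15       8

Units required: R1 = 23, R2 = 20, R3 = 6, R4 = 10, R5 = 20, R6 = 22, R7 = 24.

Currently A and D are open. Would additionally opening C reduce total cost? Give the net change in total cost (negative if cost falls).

No — net change +17 (cost rises by 17).

Current service cost with {A, D}: 769.
Adding C: each work cell re-picks its cheapest; new service cost 625, saving 144.
Extra fixed cost: 161. Net change = 161 − 144 = 17.
(Totals: 1233 → 1250.)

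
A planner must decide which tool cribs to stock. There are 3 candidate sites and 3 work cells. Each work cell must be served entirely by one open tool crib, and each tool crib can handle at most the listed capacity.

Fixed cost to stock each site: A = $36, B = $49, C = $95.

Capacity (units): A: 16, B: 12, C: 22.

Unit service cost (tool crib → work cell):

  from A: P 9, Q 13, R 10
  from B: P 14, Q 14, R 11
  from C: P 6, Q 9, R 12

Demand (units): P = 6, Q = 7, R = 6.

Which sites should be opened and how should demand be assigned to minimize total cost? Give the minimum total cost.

Open {C}: P→C 6·6=36, Q→C 9·7=63, R→C 12·6=72.
Loads: C carries 19/22. Service 171; fixed 95; total 266.
Next best feasible plan costs 290.

Minimum total cost: 266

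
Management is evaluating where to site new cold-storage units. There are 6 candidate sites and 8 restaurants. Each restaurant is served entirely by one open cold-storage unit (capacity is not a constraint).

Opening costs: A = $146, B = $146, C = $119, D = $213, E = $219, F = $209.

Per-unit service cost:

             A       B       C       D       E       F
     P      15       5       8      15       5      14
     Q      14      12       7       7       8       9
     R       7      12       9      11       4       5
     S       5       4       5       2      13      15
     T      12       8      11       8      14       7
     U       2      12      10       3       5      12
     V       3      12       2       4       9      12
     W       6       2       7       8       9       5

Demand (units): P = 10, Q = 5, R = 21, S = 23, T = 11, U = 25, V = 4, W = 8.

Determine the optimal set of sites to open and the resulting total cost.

Open A and B; minimum total cost 807.

For any fixed open set, each restaurant goes to its cheapest open site; total = fixed + service.
{A, B}: P→B 5·10=50, Q→B 12·5=60, R→A 7·21=147, S→B 4·23=92, T→B 8·11=88, U→A 2·25=50, V→A 3·4=12, W→B 2·8=16. Service 515; fixed 292; total 807.
{A, C}: P→C 8·10=80, Q→C 7·5=35, R→A 7·21=147, S→A 5·23=115, T→C 11·11=121, U→A 2·25=50, V→C 2·4=8, W→A 6·8=48. Service 604; fixed 265; total 869.
{A}: service 724 + fixed 146 = 870
{A, B, C, D, E, F}: service 366 + fixed 1052 = 1418
No other subset beats 807.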